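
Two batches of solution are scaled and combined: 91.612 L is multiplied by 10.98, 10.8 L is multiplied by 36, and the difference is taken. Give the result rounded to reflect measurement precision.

6.2 × 10² L

91.612 × 10.98 = 1005.89976 → 1006 L (4 s.f., last digit at the 10^0 place).
10.8 × 36 = 388.8 → 3.9 × 10² L (2 s.f., last digit at the 10^1 place).
Difference: 617.09976 L; keep the coarser place, 10^1.
Result: 6.2 × 10² L.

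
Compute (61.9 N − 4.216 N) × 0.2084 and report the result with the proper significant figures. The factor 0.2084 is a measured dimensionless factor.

61.9 N − 4.216 N = 57.684 N; the difference is limited to 1 decimal place (3 s.f.).
Carrying full precision, 57.684 × 0.2084 = 12.0213456 N; 0.2084 has 4 s.f., so the result keeps min(3, 4) = 3 s.f.
Rounded to 3 significant figures: 12.0 N.

12.0 N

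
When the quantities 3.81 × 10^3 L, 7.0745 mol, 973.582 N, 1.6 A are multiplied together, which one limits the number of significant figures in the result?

1.6 A

3.81 × 10^3 L → 3 s.f.; 7.0745 mol → 5 s.f.; 973.582 N → 6 s.f.; 1.6 A → 2 s.f.
The fewest is 2 significant figures, from 1.6 A.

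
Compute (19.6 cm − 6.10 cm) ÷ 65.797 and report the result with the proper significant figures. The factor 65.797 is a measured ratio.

0.205 cm

19.6 cm − 6.10 cm = 13.50 cm; the difference is limited to 1 decimal place (3 s.f.).
Carrying full precision, 13.50 ÷ 65.797 = 0.205176527805… cm; 65.797 has 5 s.f., so the result keeps min(3, 5) = 3 s.f.
Rounded to 3 significant figures: 0.205 cm.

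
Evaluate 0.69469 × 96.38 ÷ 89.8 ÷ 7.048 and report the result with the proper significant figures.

0.106

0.69469 × 96.38 ÷ 89.8 ÷ 7.048 = 0.105787836951…
Multiplication/division keeps the fewest significant figures: 0.69469 → 5 s.f., 96.38 → 4 s.f., 89.8 → 3 s.f., 7.048 → 4 s.f.; limit is 3.
Rounded to 3 significant figures: 0.106.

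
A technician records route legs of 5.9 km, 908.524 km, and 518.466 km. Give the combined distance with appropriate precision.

5.9 km + 908.524 km + 518.466 km = 1432.890 km.
Addition/subtraction keeps the fewest decimal places: 5.9 → 1 decimal place, 908.524 → 3 decimal places, 518.466 → 3 decimal places; limit is 1.
Rounded to 1 decimal place: 1432.9 km.

1432.9 km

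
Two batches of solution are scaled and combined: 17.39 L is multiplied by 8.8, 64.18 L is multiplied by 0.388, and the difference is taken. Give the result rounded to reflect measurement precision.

17.39 × 8.8 = 153.032 → 1.5 × 10^2 L (2 s.f., last digit at the 10^1 place).
64.18 × 0.388 = 24.90184 → 24.9 L (3 s.f., last digit at the 10^-1 place).
Difference: 128.13016 L; keep the coarser place, 10^1.
Result: 1.3 × 10^2 L.

1.3 × 10^2 L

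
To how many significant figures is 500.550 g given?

500.550: trailing zeros after a decimal point are significant; zeros between nonzero digits are significant.

6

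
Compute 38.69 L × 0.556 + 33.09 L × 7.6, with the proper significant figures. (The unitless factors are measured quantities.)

38.69 × 0.556 = 21.51164 → 21.5 L (3 s.f., last digit at the 10^-1 place).
33.09 × 7.6 = 251.484 → 2.5 × 10^2 L (2 s.f., last digit at the 10^1 place).
Sum: 272.99564 L; keep the coarser place, 10^1.
Result: 2.7 × 10^2 L.

2.7 × 10^2 L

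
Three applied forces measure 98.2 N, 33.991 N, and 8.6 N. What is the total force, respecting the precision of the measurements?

98.2 N + 33.991 N + 8.6 N = 140.791 N.
Addition/subtraction keeps the fewest decimal places: 98.2 → 1 decimal place, 33.991 → 3 decimal places, 8.6 → 1 decimal place; limit is 1.
Rounded to 1 decimal place: 140.8 N.

140.8 N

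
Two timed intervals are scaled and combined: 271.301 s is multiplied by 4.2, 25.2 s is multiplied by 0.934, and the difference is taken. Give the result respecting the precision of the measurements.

1.1 × 10^3 s

271.301 × 4.2 = 1139.4642 → 1.1 × 10^3 s (2 s.f., last digit at the 10^2 place).
25.2 × 0.934 = 23.5368 → 23.5 s (3 s.f., last digit at the 10^-1 place).
Difference: 1115.9274 s; keep the coarser place, 10^2.
Result: 1.1 × 10^3 s.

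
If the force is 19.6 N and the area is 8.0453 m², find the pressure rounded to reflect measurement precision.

pressure = 19.6 N ÷ 8.0453 m² = 2.43620498925… Pa.
19.6 has 3 significant figures; 8.0453 has 5.
Division/multiplication keeps the fewest: 3 significant figures.
Rounded: 2.44 Pa.

2.44 Pa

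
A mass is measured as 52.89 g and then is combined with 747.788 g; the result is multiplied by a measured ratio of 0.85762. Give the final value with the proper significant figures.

686.68 g

52.89 g + 747.788 g = 800.678 g; the sum is limited to 2 decimal places (5 s.f.).
Carrying full precision, 800.678 × 0.85762 = 686.67746636 g; 0.85762 has 5 s.f., so the result keeps min(5, 5) = 5 s.f.
Rounded to 5 significant figures: 686.68 g.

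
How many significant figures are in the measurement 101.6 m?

4

101.6: zeros between nonzero digits are significant.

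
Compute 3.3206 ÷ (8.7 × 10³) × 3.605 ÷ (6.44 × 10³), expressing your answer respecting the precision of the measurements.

3.3206 ÷ (8.7 × 10³) × 3.605 ÷ (6.44 × 10³) = 2.13656796602 × 10^-7…
Multiplication/division keeps the fewest significant figures: 3.3206 → 5 s.f., 8.7 × 10³ → 2 s.f., 3.605 → 4 s.f., 6.44 × 10³ → 3 s.f.; limit is 2.
Rounded to 2 significant figures: 2.1 × 10⁻⁷.

2.1 × 10⁻⁷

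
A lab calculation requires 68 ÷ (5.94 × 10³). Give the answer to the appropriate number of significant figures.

68 ÷ (5.94 × 10³) = 0.0114478114478…
Multiplication/division keeps the fewest significant figures: 68 → 2 s.f., 5.94 × 10³ → 3 s.f.; limit is 2.
Rounded to 2 significant figures: 0.011.

0.011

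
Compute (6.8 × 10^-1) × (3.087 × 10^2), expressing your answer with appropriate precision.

(6.8 × 10^-1) × (3.087 × 10^2) = 209.916
Multiplication/division keeps the fewest significant figures: 6.8 × 10^-1 → 2 s.f., 3.087 × 10^2 → 4 s.f.; limit is 2.
Rounded to 2 significant figures: 2.1 × 10^2.

2.1 × 10^2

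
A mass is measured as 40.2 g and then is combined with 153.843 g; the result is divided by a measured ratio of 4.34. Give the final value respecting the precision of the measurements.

40.2 g + 153.843 g = 194.043 g; the sum is limited to 1 decimal place (4 s.f.).
Carrying full precision, 194.043 ÷ 4.34 = 44.7103686636… g; 4.34 has 3 s.f., so the result keeps min(4, 3) = 3 s.f.
Rounded to 3 significant figures: 44.7 g.

44.7 g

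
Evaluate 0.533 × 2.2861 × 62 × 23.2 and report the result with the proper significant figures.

1.8 × 10^3

0.533 × 2.2861 × 62 × 23.2 = 1752.67788592
Multiplication/division keeps the fewest significant figures: 0.533 → 3 s.f., 2.2861 → 5 s.f., 62 → 2 s.f., 23.2 → 3 s.f.; limit is 2.
Rounded to 2 significant figures: 1.8 × 10^3.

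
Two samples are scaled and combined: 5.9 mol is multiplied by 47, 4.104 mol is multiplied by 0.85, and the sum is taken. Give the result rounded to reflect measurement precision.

5.9 × 47 = 277.3 → 2.8 × 10^2 mol (2 s.f., last digit at the 10^1 place).
4.104 × 0.85 = 3.4884 → 3.5 mol (2 s.f., last digit at the 10^-1 place).
Sum: 280.7884 mol; keep the coarser place, 10^1.
Result: 2.8 × 10^2 mol.

2.8 × 10^2 mol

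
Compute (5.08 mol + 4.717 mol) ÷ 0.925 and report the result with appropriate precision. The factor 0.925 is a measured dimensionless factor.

10.6 mol

5.08 mol + 4.717 mol = 9.797 mol; the sum is limited to 2 decimal places (3 s.f.).
Carrying full precision, 9.797 ÷ 0.925 = 10.5913513514… mol; 0.925 has 3 s.f., so the result keeps min(3, 3) = 3 s.f.
Rounded to 3 significant figures: 10.6 mol.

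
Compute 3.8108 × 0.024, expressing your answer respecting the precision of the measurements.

3.8108 × 0.024 = 0.0914592
Multiplication/division keeps the fewest significant figures: 3.8108 → 5 s.f., 0.024 → 2 s.f.; limit is 2.
Rounded to 2 significant figures: 9.1 × 10⁻².

9.1 × 10⁻²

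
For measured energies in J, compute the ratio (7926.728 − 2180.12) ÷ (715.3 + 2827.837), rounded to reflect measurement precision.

1.6219

7926.728 − 2180.12 = 5746.608, limited to 2 d.p. → 6 s.f.; 715.3 + 2827.837 = 3543.137, limited to 1 d.p. → 5 s.f.
Carrying full precision, 5746.608 ÷ 3543.137 = 1.62189833472…; keep min(6, 5) = 5 s.f.
Rounded to 5 significant figures: 1.6219.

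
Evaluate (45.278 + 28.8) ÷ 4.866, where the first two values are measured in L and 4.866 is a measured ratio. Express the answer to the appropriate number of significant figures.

15.2 L

45.278 L + 28.8 L = 74.078 L; the sum is limited to 1 decimal place (3 s.f.).
Carrying full precision, 74.078 ÷ 4.866 = 15.2235922729… L; 4.866 has 4 s.f., so the result keeps min(3, 4) = 3 s.f.
Rounded to 3 significant figures: 15.2 L.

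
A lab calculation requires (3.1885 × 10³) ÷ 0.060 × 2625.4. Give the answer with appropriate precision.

(3.1885 × 10³) ÷ 0.060 × 2625.4 = 139518131.667…
Multiplication/division keeps the fewest significant figures: 3.1885 × 10³ → 5 s.f., 0.060 → 2 s.f., 2625.4 → 5 s.f.; limit is 2.
Rounded to 2 significant figures: 1.4 × 10⁸.

1.4 × 10⁸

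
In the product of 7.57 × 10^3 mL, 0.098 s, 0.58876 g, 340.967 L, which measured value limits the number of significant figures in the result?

7.57 × 10^3 mL → 3 s.f.; 0.098 s → 2 s.f.; 0.58876 g → 5 s.f.; 340.967 L → 6 s.f.
The fewest is 2 significant figures, from 0.098 s.

0.098 s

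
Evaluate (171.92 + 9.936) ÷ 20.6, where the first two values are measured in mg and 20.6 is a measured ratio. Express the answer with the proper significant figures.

171.92 mg + 9.936 mg = 181.856 mg; the sum is limited to 2 decimal places (5 s.f.).
Carrying full precision, 181.856 ÷ 20.6 = 8.82796116505… mg; 20.6 has 3 s.f., so the result keeps min(5, 3) = 3 s.f.
Rounded to 3 significant figures: 8.83 mg.

8.83 mg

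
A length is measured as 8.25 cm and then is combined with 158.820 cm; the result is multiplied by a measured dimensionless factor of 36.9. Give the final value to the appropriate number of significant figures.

8.25 cm + 158.820 cm = 167.070 cm; the sum is limited to 2 decimal places (5 s.f.).
Carrying full precision, 167.070 × 36.9 = 6164.883 cm; 36.9 has 3 s.f., so the result keeps min(5, 3) = 3 s.f.
Rounded to 3 significant figures: 6.16 × 10³ cm.

6.16 × 10³ cm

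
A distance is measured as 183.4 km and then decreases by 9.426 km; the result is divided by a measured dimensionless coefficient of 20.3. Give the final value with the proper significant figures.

183.4 km − 9.426 km = 173.974 km; the difference is limited to 1 decimal place (4 s.f.).
Carrying full precision, 173.974 ÷ 20.3 = 8.57014778325… km; 20.3 has 3 s.f., so the result keeps min(4, 3) = 3 s.f.
Rounded to 3 significant figures: 8.57 km.

8.57 km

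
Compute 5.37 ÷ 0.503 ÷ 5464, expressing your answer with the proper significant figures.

0.00195

5.37 ÷ 0.503 ÷ 5464 = 0.00195386975366…
Multiplication/division keeps the fewest significant figures: 5.37 → 3 s.f., 0.503 → 3 s.f., 5464 → 4 s.f.; limit is 3.
Rounded to 3 significant figures: 0.00195.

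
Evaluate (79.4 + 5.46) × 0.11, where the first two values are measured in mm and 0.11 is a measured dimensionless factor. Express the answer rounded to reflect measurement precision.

79.4 mm + 5.46 mm = 84.86 mm; the sum is limited to 1 decimal place (3 s.f.).
Carrying full precision, 84.86 × 0.11 = 9.3346 mm; 0.11 has 2 s.f., so the result keeps min(3, 2) = 2 s.f.
Rounded to 2 significant figures: 9.3 mm.

9.3 mm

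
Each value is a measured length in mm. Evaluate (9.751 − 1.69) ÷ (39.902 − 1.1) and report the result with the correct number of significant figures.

9.751 − 1.69 = 8.061, limited to 2 d.p. → 3 s.f.; 39.902 − 1.1 = 38.802, limited to 1 d.p. → 3 s.f.
Carrying full precision, 8.061 ÷ 38.802 = 0.207747023349…; keep min(3, 3) = 3 s.f.
Rounded to 3 significant figures: 0.208.

0.208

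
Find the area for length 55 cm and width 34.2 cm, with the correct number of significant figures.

1.9 × 10³ cm²

area = 55 cm × 34.2 cm = 1881 cm².
55 has 2 significant figures; 34.2 has 3.
Division/multiplication keeps the fewest: 2 significant figures.
Rounded: 1.9 × 10³ cm².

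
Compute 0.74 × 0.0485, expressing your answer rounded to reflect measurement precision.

0.036

0.74 × 0.0485 = 0.03589
Multiplication/division keeps the fewest significant figures: 0.74 → 2 s.f., 0.0485 → 3 s.f.; limit is 2.
Rounded to 2 significant figures: 0.036.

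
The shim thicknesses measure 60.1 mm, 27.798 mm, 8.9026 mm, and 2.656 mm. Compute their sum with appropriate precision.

99.5 mm

60.1 mm + 27.798 mm + 8.9026 mm + 2.656 mm = 99.4566 mm.
Addition/subtraction keeps the fewest decimal places: 60.1 → 1 decimal place, 27.798 → 3 decimal places, 8.9026 → 4 decimal places, 2.656 → 3 decimal places; limit is 1.
Rounded to 1 decimal place: 99.5 mm.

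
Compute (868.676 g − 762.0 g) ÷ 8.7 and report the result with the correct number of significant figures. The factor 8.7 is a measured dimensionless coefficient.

12 g

868.676 g − 762.0 g = 106.676 g; the difference is limited to 1 decimal place (4 s.f.).
Carrying full precision, 106.676 ÷ 8.7 = 12.2616091954… g; 8.7 has 2 s.f., so the result keeps min(4, 2) = 2 s.f.
Rounded to 2 significant figures: 12 g.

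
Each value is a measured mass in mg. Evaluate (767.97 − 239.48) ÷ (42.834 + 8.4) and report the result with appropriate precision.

767.97 − 239.48 = 528.49, limited to 2 d.p. → 5 s.f.; 42.834 + 8.4 = 51.234, limited to 1 d.p. → 3 s.f.
Carrying full precision, 528.49 ÷ 51.234 = 10.3152203615…; keep min(5, 3) = 3 s.f.
Rounded to 3 significant figures: 10.3.

10.3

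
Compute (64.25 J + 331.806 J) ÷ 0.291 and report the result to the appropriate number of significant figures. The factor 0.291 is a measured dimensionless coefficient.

64.25 J + 331.806 J = 396.056 J; the sum is limited to 2 decimal places (5 s.f.).
Carrying full precision, 396.056 ÷ 0.291 = 1361.01718213… J; 0.291 has 3 s.f., so the result keeps min(5, 3) = 3 s.f.
Rounded to 3 significant figures: 1.36 × 10³ J.

1.36 × 10³ J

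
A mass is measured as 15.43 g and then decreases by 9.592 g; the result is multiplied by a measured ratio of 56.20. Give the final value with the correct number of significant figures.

15.43 g − 9.592 g = 5.838 g; the difference is limited to 2 decimal places (3 s.f.).
Carrying full precision, 5.838 × 56.20 = 328.0956 g; 56.20 has 4 s.f., so the result keeps min(3, 4) = 3 s.f.
Rounded to 3 significant figures: 328 g.

328 g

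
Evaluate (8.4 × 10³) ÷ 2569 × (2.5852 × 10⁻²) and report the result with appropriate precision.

(8.4 × 10³) ÷ 2569 × (2.5852 × 10⁻²) = 0.0845297002725…
Multiplication/division keeps the fewest significant figures: 8.4 × 10³ → 2 s.f., 2569 → 4 s.f., 2.5852 × 10⁻² → 5 s.f.; limit is 2.
Rounded to 2 significant figures: 0.085.

0.085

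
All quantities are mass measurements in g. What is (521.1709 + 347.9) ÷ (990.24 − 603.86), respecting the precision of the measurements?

2.249

521.1709 + 347.9 = 869.0709, limited to 1 d.p. → 4 s.f.; 990.24 − 603.86 = 386.38, limited to 2 d.p. → 5 s.f.
Carrying full precision, 869.0709 ÷ 386.38 = 2.24926471349…; keep min(4, 5) = 4 s.f.
Rounded to 4 significant figures: 2.249.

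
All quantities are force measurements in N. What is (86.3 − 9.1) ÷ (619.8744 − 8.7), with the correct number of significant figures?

0.126

86.3 − 9.1 = 77.2, limited to 1 d.p. → 3 s.f.; 619.8744 − 8.7 = 611.1744, limited to 1 d.p. → 4 s.f.
Carrying full precision, 77.2 ÷ 611.1744 = 0.12631419117…; keep min(3, 4) = 3 s.f.
Rounded to 3 significant figures: 0.126.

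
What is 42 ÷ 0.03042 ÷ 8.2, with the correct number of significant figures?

42 ÷ 0.03042 ÷ 8.2 = 168.37446481…
Multiplication/division keeps the fewest significant figures: 42 → 2 s.f., 0.03042 → 4 s.f., 8.2 → 2 s.f.; limit is 2.
Rounded to 2 significant figures: 1.7 × 10^2.

1.7 × 10^2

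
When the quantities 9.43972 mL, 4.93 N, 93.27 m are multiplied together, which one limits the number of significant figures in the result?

4.93 N

9.43972 mL → 6 s.f.; 4.93 N → 3 s.f.; 93.27 m → 4 s.f.
The fewest is 3 significant figures, from 4.93 N.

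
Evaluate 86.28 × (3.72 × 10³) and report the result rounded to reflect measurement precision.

3.21 × 10⁵

86.28 × (3.72 × 10³) = 320961.6
Multiplication/division keeps the fewest significant figures: 86.28 → 4 s.f., 3.72 × 10³ → 3 s.f.; limit is 3.
Rounded to 3 significant figures: 3.21 × 10⁵.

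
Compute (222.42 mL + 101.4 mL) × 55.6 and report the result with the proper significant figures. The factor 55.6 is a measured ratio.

222.42 mL + 101.4 mL = 323.82 mL; the sum is limited to 1 decimal place (4 s.f.).
Carrying full precision, 323.82 × 55.6 = 18004.392 mL; 55.6 has 3 s.f., so the result keeps min(4, 3) = 3 s.f.
Rounded to 3 significant figures: 1.80 × 10^4 mL.

1.80 × 10^4 mL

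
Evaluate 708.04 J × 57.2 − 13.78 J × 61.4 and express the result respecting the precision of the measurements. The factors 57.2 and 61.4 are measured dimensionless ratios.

708.04 × 57.2 = 40499.888 → 4.05 × 10⁴ J (3 s.f., last digit at the 10^2 place).
13.78 × 61.4 = 846.092 → 846 J (3 s.f., last digit at the 10^0 place).
Difference: 39653.796 J; keep the coarser place, 10^2.
Result: 3.97 × 10⁴ J.

3.97 × 10⁴ J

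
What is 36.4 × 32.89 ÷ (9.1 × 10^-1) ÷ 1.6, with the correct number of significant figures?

8.2 × 10^2

36.4 × 32.89 ÷ (9.1 × 10^-1) ÷ 1.6 = 822.25
Multiplication/division keeps the fewest significant figures: 36.4 → 3 s.f., 32.89 → 4 s.f., 9.1 × 10^-1 → 2 s.f., 1.6 → 2 s.f.; limit is 2.
Rounded to 2 significant figures: 8.2 × 10^2.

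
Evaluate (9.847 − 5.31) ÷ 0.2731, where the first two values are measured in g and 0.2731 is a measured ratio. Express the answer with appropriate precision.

16.6 g

9.847 g − 5.31 g = 4.537 g; the difference is limited to 2 decimal places (3 s.f.).
Carrying full precision, 4.537 ÷ 0.2731 = 16.6129622849… g; 0.2731 has 4 s.f., so the result keeps min(3, 4) = 3 s.f.
Rounded to 3 significant figures: 16.6 g.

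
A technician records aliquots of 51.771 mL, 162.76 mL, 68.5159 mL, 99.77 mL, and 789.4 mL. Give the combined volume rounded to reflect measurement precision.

51.771 mL + 162.76 mL + 68.5159 mL + 99.77 mL + 789.4 mL = 1172.2169 mL.
Addition/subtraction keeps the fewest decimal places: 51.771 → 3 decimal places, 162.76 → 2 decimal places, 68.5159 → 4 decimal places, 99.77 → 2 decimal places, 789.4 → 1 decimal place; limit is 1.
Rounded to 1 decimal place: 1.1722 × 10^3 mL.

1.1722 × 10^3 mL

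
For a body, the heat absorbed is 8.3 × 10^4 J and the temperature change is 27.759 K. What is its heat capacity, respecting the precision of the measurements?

3.0 × 10^3 J/K

heat capacity = 8.3 × 10^4 J ÷ 27.759 K = 2990.02125437… J/K.
8.3 × 10^4 has 2 significant figures; 27.759 has 5.
Division/multiplication keeps the fewest: 2 significant figures.
Rounded: 3.0 × 10^3 J/K.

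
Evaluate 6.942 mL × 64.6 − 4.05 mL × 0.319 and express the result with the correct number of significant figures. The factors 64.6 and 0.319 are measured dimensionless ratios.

6.942 × 64.6 = 448.4532 → 448 mL (3 s.f., last digit at the 10^0 place).
4.05 × 0.319 = 1.29195 → 1.29 mL (3 s.f., last digit at the 10^-2 place).
Difference: 447.16125 mL; keep the coarser place, 10^0.
Result: 447 mL.

447 mL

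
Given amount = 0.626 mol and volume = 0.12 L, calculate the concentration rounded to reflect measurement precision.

concentration = 0.626 mol ÷ 0.12 L = 5.21666666667… mol/L.
0.626 has 3 significant figures; 0.12 has 2.
Division/multiplication keeps the fewest: 2 significant figures.
Rounded: 5.2 mol/L.

5.2 mol/L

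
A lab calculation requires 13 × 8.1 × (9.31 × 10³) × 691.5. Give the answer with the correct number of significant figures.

13 × 8.1 × (9.31 × 10³) × 691.5 = 677907184.5
Multiplication/division keeps the fewest significant figures: 13 → 2 s.f., 8.1 → 2 s.f., 9.31 × 10³ → 3 s.f., 691.5 → 4 s.f.; limit is 2.
Rounded to 2 significant figures: 6.8 × 10⁸.

6.8 × 10⁸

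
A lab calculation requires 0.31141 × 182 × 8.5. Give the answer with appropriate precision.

0.31141 × 182 × 8.5 = 481.75127
Multiplication/division keeps the fewest significant figures: 0.31141 → 5 s.f., 182 → 3 s.f., 8.5 → 2 s.f.; limit is 2.
Rounded to 2 significant figures: 4.8 × 10².

4.8 × 10²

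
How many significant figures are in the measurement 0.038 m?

2

0.038: leading zeros are not significant.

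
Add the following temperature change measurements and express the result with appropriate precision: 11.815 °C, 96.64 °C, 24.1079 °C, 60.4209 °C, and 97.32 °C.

290.30 °C

11.815 °C + 96.64 °C + 24.1079 °C + 60.4209 °C + 97.32 °C = 290.3038 °C.
Addition/subtraction keeps the fewest decimal places: 11.815 → 3 decimal places, 96.64 → 2 decimal places, 24.1079 → 4 decimal places, 60.4209 → 4 decimal places, 97.32 → 2 decimal places; limit is 2.
Rounded to 2 decimal places: 290.30 °C.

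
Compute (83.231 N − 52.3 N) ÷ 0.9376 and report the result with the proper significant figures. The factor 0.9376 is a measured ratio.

33.0 N

83.231 N − 52.3 N = 30.931 N; the difference is limited to 1 decimal place (3 s.f.).
Carrying full precision, 30.931 ÷ 0.9376 = 32.9895477816… N; 0.9376 has 4 s.f., so the result keeps min(3, 4) = 3 s.f.
Rounded to 3 significant figures: 33.0 N.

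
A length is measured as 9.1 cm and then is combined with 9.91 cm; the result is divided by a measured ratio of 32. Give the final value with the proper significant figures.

0.59 cm

9.1 cm + 9.91 cm = 19.01 cm; the sum is limited to 1 decimal place (3 s.f.).
Carrying full precision, 19.01 ÷ 32 = 0.5940625 cm; 32 has 2 s.f., so the result keeps min(3, 2) = 2 s.f.
Rounded to 2 significant figures: 0.59 cm.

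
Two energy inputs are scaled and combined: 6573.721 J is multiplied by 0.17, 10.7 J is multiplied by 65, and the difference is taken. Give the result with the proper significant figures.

4 × 10^2 J

6573.721 × 0.17 = 1117.53257 → 1.1 × 10^3 J (2 s.f., last digit at the 10^2 place).
10.7 × 65 = 695.5 → 7.0 × 10^2 J (2 s.f., last digit at the 10^1 place).
Difference: 422.03257 J; keep the coarser place, 10^2.
Result: 4 × 10^2 J.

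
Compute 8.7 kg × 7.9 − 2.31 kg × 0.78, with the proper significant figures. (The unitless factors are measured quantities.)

67 kg

8.7 × 7.9 = 68.73 → 69 kg (2 s.f., last digit at the 10^0 place).
2.31 × 0.78 = 1.8018 → 1.8 kg (2 s.f., last digit at the 10^-1 place).
Difference: 66.9282 kg; keep the coarser place, 10^0.
Result: 67 kg.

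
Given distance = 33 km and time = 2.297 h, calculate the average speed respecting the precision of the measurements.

average speed = 33 km ÷ 2.297 h = 14.3665650849… km/h.
33 has 2 significant figures; 2.297 has 4.
Division/multiplication keeps the fewest: 2 significant figures.
Rounded: 14 km/h.

14 km/h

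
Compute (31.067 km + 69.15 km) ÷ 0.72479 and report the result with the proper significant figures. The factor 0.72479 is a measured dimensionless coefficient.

138.27 km

31.067 km + 69.15 km = 100.217 km; the sum is limited to 2 decimal places (5 s.f.).
Carrying full precision, 100.217 ÷ 0.72479 = 138.270395563… km; 0.72479 has 5 s.f., so the result keeps min(5, 5) = 5 s.f.
Rounded to 5 significant figures: 138.27 km.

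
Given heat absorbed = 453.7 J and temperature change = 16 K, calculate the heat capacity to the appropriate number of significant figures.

heat capacity = 453.7 J ÷ 16 K = 28.35625 J/K.
453.7 has 4 significant figures; 16 has 2.
Division/multiplication keeps the fewest: 2 significant figures.
Rounded: 28 J/K.

28 J/K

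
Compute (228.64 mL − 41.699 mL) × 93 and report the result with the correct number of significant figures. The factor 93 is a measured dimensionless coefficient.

228.64 mL − 41.699 mL = 186.941 mL; the difference is limited to 2 decimal places (5 s.f.).
Carrying full precision, 186.941 × 93 = 17385.513 mL; 93 has 2 s.f., so the result keeps min(5, 2) = 2 s.f.
Rounded to 2 significant figures: 1.7 × 10^4 mL.

1.7 × 10^4 mL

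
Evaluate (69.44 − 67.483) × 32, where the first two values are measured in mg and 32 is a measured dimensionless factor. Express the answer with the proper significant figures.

63 mg

69.44 mg − 67.483 mg = 1.957 mg; the difference is limited to 2 decimal places (3 s.f.).
Carrying full precision, 1.957 × 32 = 62.624 mg; 32 has 2 s.f., so the result keeps min(3, 2) = 2 s.f.
Rounded to 2 significant figures: 63 mg.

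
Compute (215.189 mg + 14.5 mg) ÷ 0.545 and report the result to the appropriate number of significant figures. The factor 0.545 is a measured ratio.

215.189 mg + 14.5 mg = 229.689 mg; the sum is limited to 1 decimal place (4 s.f.).
Carrying full precision, 229.689 ÷ 0.545 = 421.447706422… mg; 0.545 has 3 s.f., so the result keeps min(4, 3) = 3 s.f.
Rounded to 3 significant figures: 421 mg.

421 mg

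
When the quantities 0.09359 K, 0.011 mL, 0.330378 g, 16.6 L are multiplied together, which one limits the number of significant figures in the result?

0.011 mL

0.09359 K → 4 s.f.; 0.011 mL → 2 s.f.; 0.330378 g → 6 s.f.; 16.6 L → 3 s.f.
The fewest is 2 significant figures, from 0.011 mL.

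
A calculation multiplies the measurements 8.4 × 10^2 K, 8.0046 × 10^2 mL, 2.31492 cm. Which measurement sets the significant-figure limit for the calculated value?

8.4 × 10^2 K → 2 s.f.; 8.0046 × 10^2 mL → 5 s.f.; 2.31492 cm → 6 s.f.
The fewest is 2 significant figures, from 8.4 × 10^2 K.

8.4 × 10^2 K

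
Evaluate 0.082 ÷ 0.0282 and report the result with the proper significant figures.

0.082 ÷ 0.0282 = 2.90780141844…
Multiplication/division keeps the fewest significant figures: 0.082 → 2 s.f., 0.0282 → 3 s.f.; limit is 2.
Rounded to 2 significant figures: 2.9.

2.9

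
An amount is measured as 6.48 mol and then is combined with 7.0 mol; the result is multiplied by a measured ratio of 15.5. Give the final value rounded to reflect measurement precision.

209 mol

6.48 mol + 7.0 mol = 13.48 mol; the sum is limited to 1 decimal place (3 s.f.).
Carrying full precision, 13.48 × 15.5 = 208.94 mol; 15.5 has 3 s.f., so the result keeps min(3, 3) = 3 s.f.
Rounded to 3 significant figures: 209 mol.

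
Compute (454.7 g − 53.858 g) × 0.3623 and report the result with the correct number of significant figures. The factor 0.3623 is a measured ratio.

454.7 g − 53.858 g = 400.842 g; the difference is limited to 1 decimal place (4 s.f.).
Carrying full precision, 400.842 × 0.3623 = 145.2250566 g; 0.3623 has 4 s.f., so the result keeps min(4, 4) = 4 s.f.
Rounded to 4 significant figures: 145.2 g.

145.2 g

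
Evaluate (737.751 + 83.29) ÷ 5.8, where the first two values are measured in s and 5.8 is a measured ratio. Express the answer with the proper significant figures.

1.4 × 10^2 s

737.751 s + 83.29 s = 821.041 s; the sum is limited to 2 decimal places (5 s.f.).
Carrying full precision, 821.041 ÷ 5.8 = 141.558793103… s; 5.8 has 2 s.f., so the result keeps min(5, 2) = 2 s.f.
Rounded to 2 significant figures: 1.4 × 10^2 s.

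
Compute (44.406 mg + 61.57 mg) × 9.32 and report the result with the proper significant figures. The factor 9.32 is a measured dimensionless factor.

44.406 mg + 61.57 mg = 105.976 mg; the sum is limited to 2 decimal places (5 s.f.).
Carrying full precision, 105.976 × 9.32 = 987.69632 mg; 9.32 has 3 s.f., so the result keeps min(5, 3) = 3 s.f.
Rounded to 3 significant figures: 988 mg.

988 mg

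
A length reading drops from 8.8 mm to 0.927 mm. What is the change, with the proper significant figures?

7.9 mm

8.8 mm − 0.927 mm = 7.873 mm.
Addition/subtraction keeps the fewest decimal places: 8.8 → 1 decimal place, 0.927 → 3 decimal places; limit is 1.
Rounded to 1 decimal place: 7.9 mm.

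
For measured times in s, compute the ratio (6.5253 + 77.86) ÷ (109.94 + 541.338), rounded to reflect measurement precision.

6.5253 + 77.86 = 84.3853, limited to 2 d.p. → 4 s.f.; 109.94 + 541.338 = 651.278, limited to 2 d.p. → 5 s.f.
Carrying full precision, 84.3853 ÷ 651.278 = 0.129568786294…; keep min(4, 5) = 4 s.f.
Rounded to 4 significant figures: 0.1296.

0.1296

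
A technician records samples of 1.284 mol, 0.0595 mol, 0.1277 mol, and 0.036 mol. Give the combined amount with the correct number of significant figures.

1.284 mol + 0.0595 mol + 0.1277 mol + 0.036 mol = 1.5072 mol.
Addition/subtraction keeps the fewest decimal places: 1.284 → 3 decimal places, 0.0595 → 4 decimal places, 0.1277 → 4 decimal places, 0.036 → 3 decimal places; limit is 3.
Rounded to 3 decimal places: 1.507 mol.

1.507 mol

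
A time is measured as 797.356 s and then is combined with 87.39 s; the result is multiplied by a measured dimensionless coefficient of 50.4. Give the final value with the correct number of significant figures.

797.356 s + 87.39 s = 884.746 s; the sum is limited to 2 decimal places (5 s.f.).
Carrying full precision, 884.746 × 50.4 = 44591.1984 s; 50.4 has 3 s.f., so the result keeps min(5, 3) = 3 s.f.
Rounded to 3 significant figures: 4.46 × 10⁴ s.

4.46 × 10⁴ s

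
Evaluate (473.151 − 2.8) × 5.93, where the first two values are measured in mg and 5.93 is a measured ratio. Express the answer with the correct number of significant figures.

473.151 mg − 2.8 mg = 470.351 mg; the difference is limited to 1 decimal place (4 s.f.).
Carrying full precision, 470.351 × 5.93 = 2789.18143 mg; 5.93 has 3 s.f., so the result keeps min(4, 3) = 3 s.f.
Rounded to 3 significant figures: 2.79 × 10^3 mg.

2.79 × 10^3 mg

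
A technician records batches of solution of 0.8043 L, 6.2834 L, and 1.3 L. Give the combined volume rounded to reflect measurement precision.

0.8043 L + 6.2834 L + 1.3 L = 8.3877 L.
Addition/subtraction keeps the fewest decimal places: 0.8043 → 4 decimal places, 6.2834 → 4 decimal places, 1.3 → 1 decimal place; limit is 1.
Rounded to 1 decimal place: 8.4 L.

8.4 L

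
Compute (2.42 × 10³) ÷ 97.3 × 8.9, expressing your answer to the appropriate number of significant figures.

2.2 × 10²

(2.42 × 10³) ÷ 97.3 × 8.9 = 221.356628983…
Multiplication/division keeps the fewest significant figures: 2.42 × 10³ → 3 s.f., 97.3 → 3 s.f., 8.9 → 2 s.f.; limit is 2.
Rounded to 2 significant figures: 2.2 × 10².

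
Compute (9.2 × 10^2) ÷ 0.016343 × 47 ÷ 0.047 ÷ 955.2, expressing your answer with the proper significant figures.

(9.2 × 10^2) ÷ 0.016343 × 47 ÷ 0.047 ÷ 955.2 = 58933.4319725…
Multiplication/division keeps the fewest significant figures: 9.2 × 10^2 → 2 s.f., 0.016343 → 5 s.f., 47 → 2 s.f., 0.047 → 2 s.f., 955.2 → 4 s.f.; limit is 2.
Rounded to 2 significant figures: 5.9 × 10^4.

5.9 × 10^4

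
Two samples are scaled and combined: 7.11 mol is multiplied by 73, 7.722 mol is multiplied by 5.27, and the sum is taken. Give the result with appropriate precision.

5.6 × 10² mol

7.11 × 73 = 519.03 → 5.2 × 10² mol (2 s.f., last digit at the 10^1 place).
7.722 × 5.27 = 40.69494 → 40.7 mol (3 s.f., last digit at the 10^-1 place).
Sum: 559.72494 mol; keep the coarser place, 10^1.
Result: 5.6 × 10² mol.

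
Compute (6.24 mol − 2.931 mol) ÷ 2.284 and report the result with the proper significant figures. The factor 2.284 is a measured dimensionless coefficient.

1.45 mol

6.24 mol − 2.931 mol = 3.309 mol; the difference is limited to 2 decimal places (3 s.f.).
Carrying full precision, 3.309 ÷ 2.284 = 1.44877408056… mol; 2.284 has 4 s.f., so the result keeps min(3, 4) = 3 s.f.
Rounded to 3 significant figures: 1.45 mol.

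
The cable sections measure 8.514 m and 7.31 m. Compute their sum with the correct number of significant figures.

15.82 m

8.514 m + 7.31 m = 15.824 m.
Addition/subtraction keeps the fewest decimal places: 8.514 → 3 decimal places, 7.31 → 2 decimal places; limit is 2.
Rounded to 2 decimal places: 15.82 m.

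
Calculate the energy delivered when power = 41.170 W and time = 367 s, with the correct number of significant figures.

1.51 × 10⁴ J

energy delivered = 41.170 W × 367 s = 15109.39 J.
41.170 has 5 significant figures; 367 has 3.
Division/multiplication keeps the fewest: 3 significant figures.
Rounded: 1.51 × 10⁴ J.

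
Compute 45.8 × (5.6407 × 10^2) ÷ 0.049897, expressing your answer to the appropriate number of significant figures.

5.18 × 10^5

45.8 × (5.6407 × 10^2) ÷ 0.049897 = 517754.694671…
Multiplication/division keeps the fewest significant figures: 45.8 → 3 s.f., 5.6407 × 10^2 → 5 s.f., 0.049897 → 5 s.f.; limit is 3.
Rounded to 3 significant figures: 5.18 × 10^5.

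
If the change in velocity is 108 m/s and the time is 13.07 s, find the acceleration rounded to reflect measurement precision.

8.26 m/s²

acceleration = 108 m/s ÷ 13.07 s = 8.26319816373… m/s².
108 has 3 significant figures; 13.07 has 4.
Division/multiplication keeps the fewest: 3 significant figures.
Rounded: 8.26 m/s².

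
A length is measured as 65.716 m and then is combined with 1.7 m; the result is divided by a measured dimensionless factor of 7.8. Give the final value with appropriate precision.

65.716 m + 1.7 m = 67.416 m; the sum is limited to 1 decimal place (3 s.f.).
Carrying full precision, 67.416 ÷ 7.8 = 8.64307692308… m; 7.8 has 2 s.f., so the result keeps min(3, 2) = 2 s.f.
Rounded to 2 significant figures: 8.6 m.

8.6 m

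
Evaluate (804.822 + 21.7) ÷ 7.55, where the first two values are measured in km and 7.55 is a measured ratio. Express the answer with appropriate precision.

804.822 km + 21.7 km = 826.522 km; the sum is limited to 1 decimal place (4 s.f.).
Carrying full precision, 826.522 ÷ 7.55 = 109.473112583… km; 7.55 has 3 s.f., so the result keeps min(4, 3) = 3 s.f.
Rounded to 3 significant figures: 109 km.

109 km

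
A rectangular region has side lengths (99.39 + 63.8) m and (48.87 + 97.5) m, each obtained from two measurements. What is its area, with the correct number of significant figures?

99.39 + 63.8 = 163.19, limited to 1 d.p. → 4 s.f.; 48.87 + 97.5 = 146.37, limited to 1 d.p. → 4 s.f.
Carrying full precision, 163.19 × 146.37 = 23886.1203; keep min(4, 4) = 4 s.f.
Rounded to 4 significant figures: 2.389 × 10⁴ m².

2.389 × 10⁴ m²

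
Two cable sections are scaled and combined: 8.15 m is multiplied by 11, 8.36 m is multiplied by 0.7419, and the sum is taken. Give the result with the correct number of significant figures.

8.15 × 11 = 89.65 → 90. m (2 s.f., last digit at the 10^0 place).
8.36 × 0.7419 = 6.202284 → 6.20 m (3 s.f., last digit at the 10^-2 place).
Sum: 95.852284 m; keep the coarser place, 10^0.
Result: 96 m.

96 m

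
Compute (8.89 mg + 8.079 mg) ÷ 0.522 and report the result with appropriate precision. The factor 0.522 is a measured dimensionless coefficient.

8.89 mg + 8.079 mg = 16.969 mg; the sum is limited to 2 decimal places (4 s.f.).
Carrying full precision, 16.969 ÷ 0.522 = 32.5076628352… mg; 0.522 has 3 s.f., so the result keeps min(4, 3) = 3 s.f.
Rounded to 3 significant figures: 32.5 mg.

32.5 mg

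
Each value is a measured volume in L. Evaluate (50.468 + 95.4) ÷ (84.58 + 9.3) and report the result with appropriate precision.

1.55

50.468 + 95.4 = 145.868, limited to 1 d.p. → 4 s.f.; 84.58 + 9.3 = 93.88, limited to 1 d.p. → 3 s.f.
Carrying full precision, 145.868 ÷ 93.88 = 1.5537707712…; keep min(4, 3) = 3 s.f.
Rounded to 3 significant figures: 1.55.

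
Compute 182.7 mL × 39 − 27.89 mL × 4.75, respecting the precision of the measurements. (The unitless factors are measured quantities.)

7.0 × 10³ mL

182.7 × 39 = 7125.3 → 7.1 × 10³ mL (2 s.f., last digit at the 10^2 place).
27.89 × 4.75 = 132.4775 → 132 mL (3 s.f., last digit at the 10^0 place).
Difference: 6992.8225 mL; keep the coarser place, 10^2.
Result: 7.0 × 10³ mL.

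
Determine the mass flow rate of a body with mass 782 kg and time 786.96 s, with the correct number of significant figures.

0.994 kg/s

mass flow rate = 782 kg ÷ 786.96 s = 0.993697265426… kg/s.
782 has 3 significant figures; 786.96 has 5.
Division/multiplication keeps the fewest: 3 significant figures.
Rounded: 0.994 kg/s.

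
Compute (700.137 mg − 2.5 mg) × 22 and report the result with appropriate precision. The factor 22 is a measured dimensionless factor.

1.5 × 10⁴ mg

700.137 mg − 2.5 mg = 697.637 mg; the difference is limited to 1 decimal place (4 s.f.).
Carrying full precision, 697.637 × 22 = 15348.014 mg; 22 has 2 s.f., so the result keeps min(4, 2) = 2 s.f.
Rounded to 2 significant figures: 1.5 × 10⁴ mg.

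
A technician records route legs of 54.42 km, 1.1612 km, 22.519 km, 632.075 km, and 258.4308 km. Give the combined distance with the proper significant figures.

9.6861 × 10² km

54.42 km + 1.1612 km + 22.519 km + 632.075 km + 258.4308 km = 968.6060 km.
Addition/subtraction keeps the fewest decimal places: 54.42 → 2 decimal places, 1.1612 → 4 decimal places, 22.519 → 3 decimal places, 632.075 → 3 decimal places, 258.4308 → 4 decimal places; limit is 2.
Rounded to 2 decimal places: 9.6861 × 10² km.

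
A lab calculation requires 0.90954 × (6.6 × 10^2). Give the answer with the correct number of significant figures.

6.0 × 10^2

0.90954 × (6.6 × 10^2) = 600.2964
Multiplication/division keeps the fewest significant figures: 0.90954 → 5 s.f., 6.6 × 10^2 → 2 s.f.; limit is 2.
Rounded to 2 significant figures: 6.0 × 10^2.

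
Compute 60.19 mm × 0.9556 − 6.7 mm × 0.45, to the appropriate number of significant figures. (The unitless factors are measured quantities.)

60.19 × 0.9556 = 57.517564 → 57.52 mm (4 s.f., last digit at the 10^-2 place).
6.7 × 0.45 = 3.015 → 3.0 mm (2 s.f., last digit at the 10^-1 place).
Difference: 54.502564 mm; keep the coarser place, 10^-1.
Result: 54.5 mm.

54.5 mm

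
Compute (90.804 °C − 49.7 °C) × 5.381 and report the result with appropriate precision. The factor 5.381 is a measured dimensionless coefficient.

90.804 °C − 49.7 °C = 41.104 °C; the difference is limited to 1 decimal place (3 s.f.).
Carrying full precision, 41.104 × 5.381 = 221.180624 °C; 5.381 has 4 s.f., so the result keeps min(3, 4) = 3 s.f.
Rounded to 3 significant figures: 221 °C.

221 °C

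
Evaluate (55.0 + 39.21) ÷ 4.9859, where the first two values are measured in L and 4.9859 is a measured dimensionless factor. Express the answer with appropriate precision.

18.9 L

55.0 L + 39.21 L = 94.21 L; the sum is limited to 1 decimal place (3 s.f.).
Carrying full precision, 94.21 ÷ 4.9859 = 18.8952847029… L; 4.9859 has 5 s.f., so the result keeps min(3, 5) = 3 s.f.
Rounded to 3 significant figures: 18.9 L.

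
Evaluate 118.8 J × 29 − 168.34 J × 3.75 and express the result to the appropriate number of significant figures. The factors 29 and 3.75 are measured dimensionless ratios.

2.8 × 10³ J

118.8 × 29 = 3445.2 → 3.4 × 10³ J (2 s.f., last digit at the 10^2 place).
168.34 × 3.75 = 631.275 → 631 J (3 s.f., last digit at the 10^0 place).
Difference: 2813.925 J; keep the coarser place, 10^2.
Result: 2.8 × 10³ J.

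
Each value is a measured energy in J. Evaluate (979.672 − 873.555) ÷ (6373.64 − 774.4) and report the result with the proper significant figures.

979.672 − 873.555 = 106.117, limited to 3 d.p. → 6 s.f.; 6373.64 − 774.4 = 5599.24, limited to 1 d.p. → 5 s.f.
Carrying full precision, 106.117 ÷ 5599.24 = 0.0189520363478…; keep min(6, 5) = 5 s.f.
Rounded to 5 significant figures: 0.018952.

0.018952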